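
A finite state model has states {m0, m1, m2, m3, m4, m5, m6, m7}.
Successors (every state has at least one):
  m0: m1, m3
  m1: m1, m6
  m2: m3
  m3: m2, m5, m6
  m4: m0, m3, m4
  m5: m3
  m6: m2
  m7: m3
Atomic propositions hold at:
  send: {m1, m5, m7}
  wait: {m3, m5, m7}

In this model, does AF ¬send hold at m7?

Sat(¬send) = {m0, m2, m3, m4, m6}
AF ¬send: least fixpoint, start Z0 = {m0, m2, m3, m4, m6}, add states with every successor in Z. Z1 = {m0, m2, m3, m4, m5, m6, m7}; fixed.
Sat(AF ¬send) = {m0, m2, m3, m4, m5, m6, m7}
m7 ∈ Sat(AF ¬send) = {m0, m2, m3, m4, m5, m6, m7}, so the formula holds at m7.

Yes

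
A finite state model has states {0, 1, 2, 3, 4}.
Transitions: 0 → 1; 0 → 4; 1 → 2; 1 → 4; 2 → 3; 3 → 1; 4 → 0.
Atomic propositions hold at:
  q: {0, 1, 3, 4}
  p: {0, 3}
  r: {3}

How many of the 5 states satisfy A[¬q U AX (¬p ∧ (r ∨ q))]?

Sat(¬q) = {2}
Sat(¬p) = {1, 2, 4}
Sat(r ∨ q) = {0, 1, 3, 4}
Sat(¬p ∧ (r ∨ q)) = {1, 4}
Sat(AX (¬p ∧ (r ∨ q))) = {s : every successor in {1, 4}} = {0, 3}
A[¬q U AX (¬p ∧ (r ∨ q))]: least fixpoint, start Z0 = Sat(AX (¬p ∧ (r ∨ q))) = {0, 3}, add states in Sat(¬q) with every successor in Z. Z1 = {0, 2, 3}; fixed.
Sat(A[¬q U AX (¬p ∧ (r ∨ q))]) = {0, 2, 3}
|Sat(A[¬q U AX (¬p ∧ (r ∨ q))])| = |{0, 2, 3}| = 3.

3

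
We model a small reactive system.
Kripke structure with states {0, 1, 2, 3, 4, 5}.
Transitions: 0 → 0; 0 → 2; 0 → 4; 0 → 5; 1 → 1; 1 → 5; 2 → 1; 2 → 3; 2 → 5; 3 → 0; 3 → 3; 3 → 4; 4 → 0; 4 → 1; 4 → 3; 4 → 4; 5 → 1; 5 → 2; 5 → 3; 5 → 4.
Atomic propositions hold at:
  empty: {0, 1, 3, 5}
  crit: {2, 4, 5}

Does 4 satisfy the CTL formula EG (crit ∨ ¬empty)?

Sat(¬empty) = {2, 4}
Sat(crit ∨ ¬empty) = {2, 4, 5}
EG (crit ∨ ¬empty): greatest fixpoint, start Z0 = {2, 4, 5}, keep only states in Sat with some successor in Z. Already a fixed point.
Sat(EG (crit ∨ ¬empty)) = {2, 4, 5}
4 ∈ Sat(EG (crit ∨ ¬empty)) = {2, 4, 5}, so the formula holds at 4.

Yes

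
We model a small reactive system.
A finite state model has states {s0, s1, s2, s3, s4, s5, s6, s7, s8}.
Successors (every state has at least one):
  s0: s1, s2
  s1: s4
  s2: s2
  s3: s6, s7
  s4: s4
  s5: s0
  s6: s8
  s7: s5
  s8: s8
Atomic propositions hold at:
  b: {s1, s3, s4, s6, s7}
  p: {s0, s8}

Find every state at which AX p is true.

{s5, s6, s8}

Sat(AX p) = {s : every successor in {s0, s8}} = {s5, s6, s8}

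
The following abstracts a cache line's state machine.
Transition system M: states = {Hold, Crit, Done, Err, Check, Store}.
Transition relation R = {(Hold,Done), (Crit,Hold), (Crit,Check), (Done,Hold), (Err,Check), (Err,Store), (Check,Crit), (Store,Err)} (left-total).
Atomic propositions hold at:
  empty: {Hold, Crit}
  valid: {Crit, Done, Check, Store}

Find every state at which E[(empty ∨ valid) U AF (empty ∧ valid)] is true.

Sat(empty ∨ valid) = {Hold, Crit, Done, Check, Store}
Sat(empty ∧ valid) = {Crit}
AF (empty ∧ valid): least fixpoint, start Z0 = {Crit}, add states with every successor in Z. Z1 = {Crit, Check}; fixed.
Sat(AF (empty ∧ valid)) = {Crit, Check}
E[(empty ∨ valid) U AF (empty ∧ valid)]: least fixpoint, start Z0 = Sat(AF (empty ∧ valid)) = {Crit, Check}, add states in Sat(empty ∨ valid) with some successor in Z. Already a fixed point.
Sat(E[(empty ∨ valid) U AF (empty ∧ valid)]) = {Crit, Check}

{Crit, Check}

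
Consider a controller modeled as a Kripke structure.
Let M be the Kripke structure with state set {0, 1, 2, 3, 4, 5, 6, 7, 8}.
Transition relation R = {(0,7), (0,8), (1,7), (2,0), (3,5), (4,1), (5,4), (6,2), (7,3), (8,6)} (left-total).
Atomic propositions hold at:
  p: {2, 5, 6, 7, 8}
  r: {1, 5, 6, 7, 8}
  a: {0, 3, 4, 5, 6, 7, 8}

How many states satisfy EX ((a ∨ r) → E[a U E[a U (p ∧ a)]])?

Sat(a ∨ r) = {0, 1, 3, 4, 5, 6, 7, 8}
Sat(p ∧ a) = {5, 6, 7, 8}
E[a U (p ∧ a)]: least fixpoint, start Z0 = Sat((p ∧ a)) = {5, 6, 7, 8}, add states in Sat(a) with some successor in Z. Z1 = {0, 3, 5, 6, 7, 8}; fixed.
Sat(E[a U (p ∧ a)]) = {0, 3, 5, 6, 7, 8}
E[a U E[a U (p ∧ a)]]: least fixpoint, start Z0 = Sat(E[a U (p ∧ a)]) = {0, 3, 5, 6, 7, 8}, add states in Sat(a) with some successor in Z. Already a fixed point.
Sat(E[a U E[a U (p ∧ a)]]) = {0, 3, 5, 6, 7, 8}
Sat((a ∨ r) → E[a U E[a U (p ∧ a)]]) = {0, 2, 3, 5, 6, 7, 8}
Sat(EX ((a ∨ r) → E[a U E[a U (p ∧ a)]])) = {s : some successor in {0, 2, 3, 5, 6, 7, 8}} = {0, 1, 2, 3, 6, 7, 8}
|Sat(EX ((a ∨ r) → E[a U E[a U (p ∧ a)]]))| = |{0, 1, 2, 3, 6, 7, 8}| = 7.

7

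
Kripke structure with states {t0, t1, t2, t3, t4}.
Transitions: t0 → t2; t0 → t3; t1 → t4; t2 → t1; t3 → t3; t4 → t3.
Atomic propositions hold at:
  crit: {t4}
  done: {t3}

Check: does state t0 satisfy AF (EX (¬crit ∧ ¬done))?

Sat(¬crit) = {t0, t1, t2, t3}
Sat(¬done) = {t0, t1, t2, t4}
Sat(¬crit ∧ ¬done) = {t0, t1, t2}
Sat(EX (¬crit ∧ ¬done)) = {s : some successor in {t0, t1, t2}} = {t0, t2}
AF (EX (¬crit ∧ ¬done)): least fixpoint, start Z0 = {t0, t2}, add states with every successor in Z. Already a fixed point.
Sat(AF (EX (¬crit ∧ ¬done))) = {t0, t2}
t0 ∈ Sat(AF (EX (¬crit ∧ ¬done))) = {t0, t2}, so the formula holds at t0.

Yes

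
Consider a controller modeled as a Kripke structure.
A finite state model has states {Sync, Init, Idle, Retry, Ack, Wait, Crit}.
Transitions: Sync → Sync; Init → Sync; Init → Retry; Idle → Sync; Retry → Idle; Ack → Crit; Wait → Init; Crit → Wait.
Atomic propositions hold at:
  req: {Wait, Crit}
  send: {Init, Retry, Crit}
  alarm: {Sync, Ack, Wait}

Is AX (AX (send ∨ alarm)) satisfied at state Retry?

Yes

Sat(send ∨ alarm) = {Sync, Init, Retry, Ack, Wait, Crit}
Sat(AX (send ∨ alarm)) = {s : every successor in {Sync, Init, Retry, Ack, Wait, Crit}} = {Sync, Init, Idle, Ack, Wait, Crit}
Sat(AX (AX (send ∨ alarm))) = {s : every successor in {Sync, Init, Idle, Ack, Wait, Crit}} = {Sync, Idle, Retry, Ack, Wait, Crit}
Retry ∈ Sat(AX (AX (send ∨ alarm))) = {Sync, Idle, Retry, Ack, Wait, Crit}, so the formula holds at Retry.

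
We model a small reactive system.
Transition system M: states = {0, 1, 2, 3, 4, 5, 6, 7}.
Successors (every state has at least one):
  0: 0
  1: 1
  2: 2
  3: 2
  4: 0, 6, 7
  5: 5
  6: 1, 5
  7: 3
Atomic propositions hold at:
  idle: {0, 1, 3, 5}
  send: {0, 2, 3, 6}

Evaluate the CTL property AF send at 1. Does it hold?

AF send: least fixpoint, start Z0 = {0, 2, 3, 6}, add states with every successor in Z. Z1 = {0, 2, 3, 6, 7}; Z2 = {0, 2, 3, 4, 6, 7}; fixed.
Sat(AF send) = {0, 2, 3, 4, 6, 7}
1 ∉ Sat(AF send) = {0, 2, 3, 4, 6, 7}, so the formula does not hold at 1.

No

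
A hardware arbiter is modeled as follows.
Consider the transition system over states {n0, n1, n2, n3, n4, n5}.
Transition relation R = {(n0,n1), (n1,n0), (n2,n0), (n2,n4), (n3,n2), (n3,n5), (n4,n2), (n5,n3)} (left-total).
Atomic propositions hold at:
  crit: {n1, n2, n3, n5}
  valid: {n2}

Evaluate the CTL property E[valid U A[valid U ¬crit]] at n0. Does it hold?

Yes

Sat(¬crit) = {n0, n4}
A[valid U ¬crit]: least fixpoint, start Z0 = Sat(¬crit) = {n0, n4}, add states in Sat(valid) with every successor in Z. Z1 = {n0, n2, n4}; fixed.
Sat(A[valid U ¬crit]) = {n0, n2, n4}
E[valid U A[valid U ¬crit]]: least fixpoint, start Z0 = Sat(A[valid U ¬crit]) = {n0, n2, n4}, add states in Sat(valid) with some successor in Z. Already a fixed point.
Sat(E[valid U A[valid U ¬crit]]) = {n0, n2, n4}
n0 ∈ Sat(E[valid U A[valid U ¬crit]]) = {n0, n2, n4}, so the formula holds at n0.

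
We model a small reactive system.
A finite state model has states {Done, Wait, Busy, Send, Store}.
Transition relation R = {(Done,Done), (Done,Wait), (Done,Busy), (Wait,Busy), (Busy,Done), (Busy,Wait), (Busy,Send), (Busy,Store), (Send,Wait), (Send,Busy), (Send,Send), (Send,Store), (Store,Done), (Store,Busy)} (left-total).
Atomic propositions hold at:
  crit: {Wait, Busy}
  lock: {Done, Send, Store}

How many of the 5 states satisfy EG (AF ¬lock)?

2

Sat(¬lock) = {Wait, Busy}
AF ¬lock: least fixpoint, start Z0 = {Wait, Busy}, add states with every successor in Z. Already a fixed point.
Sat(AF ¬lock) = {Wait, Busy}
EG (AF ¬lock): greatest fixpoint, start Z0 = {Wait, Busy}, keep only states in Sat with some successor in Z. Already a fixed point.
Sat(EG (AF ¬lock)) = {Wait, Busy}
|Sat(EG (AF ¬lock))| = |{Wait, Busy}| = 2.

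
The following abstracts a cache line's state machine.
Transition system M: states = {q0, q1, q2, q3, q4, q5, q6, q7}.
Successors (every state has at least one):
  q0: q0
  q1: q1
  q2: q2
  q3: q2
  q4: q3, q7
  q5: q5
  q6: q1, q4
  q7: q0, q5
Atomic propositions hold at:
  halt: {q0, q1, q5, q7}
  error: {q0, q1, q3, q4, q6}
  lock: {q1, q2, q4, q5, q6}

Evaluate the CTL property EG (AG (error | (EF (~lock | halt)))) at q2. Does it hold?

Sat(~lock) = {q0, q3, q7}
Sat(~lock | halt) = {q0, q1, q3, q5, q7}
EF (~lock | halt): least fixpoint, start Z0 = {q0, q1, q3, q5, q7}, add states with some successor in Z. Z1 = {q0, q1, q3, q4, q5, q6, q7}; fixed.
Sat(EF (~lock | halt)) = {q0, q1, q3, q4, q5, q6, q7}
Sat(error | (EF (~lock | halt))) = {q0, q1, q3, q4, q5, q6, q7}
AG (error | (EF (~lock | halt))): greatest fixpoint, start Z0 = {q0, q1, q3, q4, q5, q6, q7}, keep only states in Sat with every successor in Z. Z1 = {q0, q1, q4, q5, q6, q7}; Z2 = {q0, q1, q5, q6, q7}; Z3 = {q0, q1, q5, q7}; fixed.
Sat(AG (error | (EF (~lock | halt)))) = {q0, q1, q5, q7}
EG (AG (error | (EF (~lock | halt)))): greatest fixpoint, start Z0 = {q0, q1, q5, q7}, keep only states in Sat with some successor in Z. Already a fixed point.
Sat(EG (AG (error | (EF (~lock | halt))))) = {q0, q1, q5, q7}
q2 ∉ Sat(EG (AG (error | (EF (~lock | halt))))) = {q0, q1, q5, q7}, so the formula does not hold at q2.

No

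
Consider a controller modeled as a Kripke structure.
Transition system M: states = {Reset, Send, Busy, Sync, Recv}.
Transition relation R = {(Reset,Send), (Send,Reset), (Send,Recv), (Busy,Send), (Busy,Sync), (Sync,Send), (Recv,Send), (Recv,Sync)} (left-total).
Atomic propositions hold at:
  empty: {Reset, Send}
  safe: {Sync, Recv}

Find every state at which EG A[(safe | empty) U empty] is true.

Sat(safe | empty) = {Reset, Send, Sync, Recv}
A[(safe | empty) U empty]: least fixpoint, start Z0 = Sat(empty) = {Reset, Send}, add states in Sat(safe | empty) with every successor in Z. Z1 = {Reset, Send, Sync}; Z2 = {Reset, Send, Sync, Recv}; fixed.
Sat(A[(safe | empty) U empty]) = {Reset, Send, Sync, Recv}
EG A[(safe | empty) U empty]: greatest fixpoint, start Z0 = {Reset, Send, Sync, Recv}, keep only states in Sat with some successor in Z. Already a fixed point.
Sat(EG A[(safe | empty) U empty]) = {Reset, Send, Sync, Recv}

{Reset, Send, Sync, Recv}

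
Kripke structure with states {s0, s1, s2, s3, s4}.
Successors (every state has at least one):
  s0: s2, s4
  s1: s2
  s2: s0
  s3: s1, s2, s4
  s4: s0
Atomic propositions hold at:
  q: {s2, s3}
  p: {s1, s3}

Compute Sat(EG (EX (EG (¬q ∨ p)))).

Sat(¬q) = {s0, s1, s4}
Sat(¬q ∨ p) = {s0, s1, s3, s4}
EG (¬q ∨ p): greatest fixpoint, start Z0 = {s0, s1, s3, s4}, keep only states in Sat with some successor in Z. Z1 = {s0, s3, s4}; fixed.
Sat(EG (¬q ∨ p)) = {s0, s3, s4}
Sat(EX (EG (¬q ∨ p))) = {s : some successor in {s0, s3, s4}} = {s0, s2, s3, s4}
EG (EX (EG (¬q ∨ p))): greatest fixpoint, start Z0 = {s0, s2, s3, s4}, keep only states in Sat with some successor in Z. Already a fixed point.
Sat(EG (EX (EG (¬q ∨ p)))) = {s0, s2, s3, s4}

{s0, s2, s3, s4}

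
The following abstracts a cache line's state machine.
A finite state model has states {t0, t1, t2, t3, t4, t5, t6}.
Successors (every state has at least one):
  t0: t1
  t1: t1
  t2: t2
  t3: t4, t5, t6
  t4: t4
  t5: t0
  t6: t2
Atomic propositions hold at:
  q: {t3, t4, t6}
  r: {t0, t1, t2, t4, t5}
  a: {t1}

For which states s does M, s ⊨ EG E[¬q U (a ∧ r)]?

{t0, t1, t5}

Sat(¬q) = {t0, t1, t2, t5}
Sat(a ∧ r) = {t1}
E[¬q U (a ∧ r)]: least fixpoint, start Z0 = Sat((a ∧ r)) = {t1}, add states in Sat(¬q) with some successor in Z. Z1 = {t0, t1}; Z2 = {t0, t1, t5}; fixed.
Sat(E[¬q U (a ∧ r)]) = {t0, t1, t5}
EG E[¬q U (a ∧ r)]: greatest fixpoint, start Z0 = {t0, t1, t5}, keep only states in Sat with some successor in Z. Already a fixed point.
Sat(EG E[¬q U (a ∧ r)]) = {t0, t1, t5}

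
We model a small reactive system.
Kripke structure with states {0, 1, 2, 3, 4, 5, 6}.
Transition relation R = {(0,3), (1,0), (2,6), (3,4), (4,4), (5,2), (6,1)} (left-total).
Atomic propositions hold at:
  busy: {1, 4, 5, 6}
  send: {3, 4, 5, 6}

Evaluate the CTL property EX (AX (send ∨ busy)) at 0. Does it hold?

Sat(send ∨ busy) = {1, 3, 4, 5, 6}
Sat(AX (send ∨ busy)) = {s : every successor in {1, 3, 4, 5, 6}} = {0, 2, 3, 4, 6}
Sat(EX (AX (send ∨ busy))) = {s : some successor in {0, 2, 3, 4, 6}} = {0, 1, 2, 3, 4, 5}
0 ∈ Sat(EX (AX (send ∨ busy))) = {0, 1, 2, 3, 4, 5}, so the formula holds at 0.

Yes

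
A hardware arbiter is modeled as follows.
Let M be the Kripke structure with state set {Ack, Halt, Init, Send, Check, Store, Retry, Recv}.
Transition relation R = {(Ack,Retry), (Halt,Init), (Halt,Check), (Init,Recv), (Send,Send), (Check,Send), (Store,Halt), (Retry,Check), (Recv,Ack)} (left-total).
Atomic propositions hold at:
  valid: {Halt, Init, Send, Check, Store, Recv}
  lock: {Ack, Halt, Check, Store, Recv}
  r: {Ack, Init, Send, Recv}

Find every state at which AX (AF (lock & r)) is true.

{Init, Recv}

Sat(lock & r) = {Ack, Recv}
AF (lock & r): least fixpoint, start Z0 = {Ack, Recv}, add states with every successor in Z. Z1 = {Ack, Init, Recv}; fixed.
Sat(AF (lock & r)) = {Ack, Init, Recv}
Sat(AX (AF (lock & r))) = {s : every successor in {Ack, Init, Recv}} = {Init, Recv}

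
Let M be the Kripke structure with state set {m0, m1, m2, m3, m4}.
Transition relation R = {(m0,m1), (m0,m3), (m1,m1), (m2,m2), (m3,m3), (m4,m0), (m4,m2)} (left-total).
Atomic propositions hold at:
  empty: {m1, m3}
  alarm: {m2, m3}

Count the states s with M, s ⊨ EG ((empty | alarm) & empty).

2

Sat(empty | alarm) = {m1, m2, m3}
Sat((empty | alarm) & empty) = {m1, m3}
EG ((empty | alarm) & empty): greatest fixpoint, start Z0 = {m1, m3}, keep only states in Sat with some successor in Z. Already a fixed point.
Sat(EG ((empty | alarm) & empty)) = {m1, m3}
|Sat(EG ((empty | alarm) & empty))| = |{m1, m3}| = 2.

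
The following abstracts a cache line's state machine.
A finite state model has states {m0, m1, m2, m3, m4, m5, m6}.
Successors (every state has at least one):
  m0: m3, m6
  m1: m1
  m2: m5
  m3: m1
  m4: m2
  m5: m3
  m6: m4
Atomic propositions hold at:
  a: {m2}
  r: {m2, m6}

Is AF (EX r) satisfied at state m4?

Sat(EX r) = {s : some successor in {m2, m6}} = {m0, m4}
AF (EX r): least fixpoint, start Z0 = {m0, m4}, add states with every successor in Z. Z1 = {m0, m4, m6}; fixed.
Sat(AF (EX r)) = {m0, m4, m6}
m4 ∈ Sat(AF (EX r)) = {m0, m4, m6}, so the formula holds at m4.

Yes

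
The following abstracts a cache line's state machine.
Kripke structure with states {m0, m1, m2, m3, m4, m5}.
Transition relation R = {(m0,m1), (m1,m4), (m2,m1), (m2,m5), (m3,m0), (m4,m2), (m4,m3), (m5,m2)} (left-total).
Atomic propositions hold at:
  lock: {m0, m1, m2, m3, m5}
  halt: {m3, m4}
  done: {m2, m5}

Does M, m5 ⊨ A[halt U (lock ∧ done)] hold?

Sat(lock ∧ done) = {m2, m5}
A[halt U (lock ∧ done)]: least fixpoint, start Z0 = Sat((lock ∧ done)) = {m2, m5}, add states in Sat(halt) with every successor in Z. Already a fixed point.
Sat(A[halt U (lock ∧ done)]) = {m2, m5}
m5 ∈ Sat(A[halt U (lock ∧ done)]) = {m2, m5}, so the formula holds at m5.

Yes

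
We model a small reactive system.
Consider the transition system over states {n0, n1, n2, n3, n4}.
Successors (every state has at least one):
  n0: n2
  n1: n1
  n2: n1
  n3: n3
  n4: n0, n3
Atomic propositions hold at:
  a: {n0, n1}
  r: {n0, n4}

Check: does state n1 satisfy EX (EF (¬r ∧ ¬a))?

Sat(¬r) = {n1, n2, n3}
Sat(¬a) = {n2, n3, n4}
Sat(¬r ∧ ¬a) = {n2, n3}
EF (¬r ∧ ¬a): least fixpoint, start Z0 = {n2, n3}, add states with some successor in Z. Z1 = {n0, n2, n3, n4}; fixed.
Sat(EF (¬r ∧ ¬a)) = {n0, n2, n3, n4}
Sat(EX (EF (¬r ∧ ¬a))) = {s : some successor in {n0, n2, n3, n4}} = {n0, n3, n4}
n1 ∉ Sat(EX (EF (¬r ∧ ¬a))) = {n0, n3, n4}, so the formula does not hold at n1.

No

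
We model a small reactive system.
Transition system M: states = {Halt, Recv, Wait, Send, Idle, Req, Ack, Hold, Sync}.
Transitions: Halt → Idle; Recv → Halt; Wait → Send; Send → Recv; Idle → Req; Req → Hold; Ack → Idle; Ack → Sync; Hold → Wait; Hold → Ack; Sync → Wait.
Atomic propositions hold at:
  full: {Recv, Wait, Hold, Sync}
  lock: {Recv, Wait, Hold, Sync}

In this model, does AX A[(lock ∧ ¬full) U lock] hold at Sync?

Sat(¬full) = {Halt, Send, Idle, Req, Ack}
Sat(lock ∧ ¬full) = ∅
A[(lock ∧ ¬full) U lock]: least fixpoint, start Z0 = Sat(lock) = {Recv, Wait, Hold, Sync}, add states in Sat(lock ∧ ¬full) with every successor in Z. Already a fixed point.
Sat(A[(lock ∧ ¬full) U lock]) = {Recv, Wait, Hold, Sync}
Sat(AX A[(lock ∧ ¬full) U lock]) = {s : every successor in {Recv, Wait, Hold, Sync}} = {Send, Req, Sync}
Sync ∈ Sat(AX A[(lock ∧ ¬full) U lock]) = {Send, Req, Sync}, so the formula holds at Sync.

Yes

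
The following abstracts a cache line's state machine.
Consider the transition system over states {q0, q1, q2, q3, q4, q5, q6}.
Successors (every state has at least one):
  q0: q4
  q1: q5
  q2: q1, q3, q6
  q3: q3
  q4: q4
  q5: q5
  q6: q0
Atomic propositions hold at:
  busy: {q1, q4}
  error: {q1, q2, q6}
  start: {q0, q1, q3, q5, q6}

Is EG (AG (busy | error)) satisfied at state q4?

Sat(busy | error) = {q1, q2, q4, q6}
AG (busy | error): greatest fixpoint, start Z0 = {q1, q2, q4, q6}, keep only states in Sat with every successor in Z. Z1 = {q4}; fixed.
Sat(AG (busy | error)) = {q4}
EG (AG (busy | error)): greatest fixpoint, start Z0 = {q4}, keep only states in Sat with some successor in Z. Already a fixed point.
Sat(EG (AG (busy | error))) = {q4}
q4 ∈ Sat(EG (AG (busy | error))) = {q4}, so the formula holds at q4.

Yes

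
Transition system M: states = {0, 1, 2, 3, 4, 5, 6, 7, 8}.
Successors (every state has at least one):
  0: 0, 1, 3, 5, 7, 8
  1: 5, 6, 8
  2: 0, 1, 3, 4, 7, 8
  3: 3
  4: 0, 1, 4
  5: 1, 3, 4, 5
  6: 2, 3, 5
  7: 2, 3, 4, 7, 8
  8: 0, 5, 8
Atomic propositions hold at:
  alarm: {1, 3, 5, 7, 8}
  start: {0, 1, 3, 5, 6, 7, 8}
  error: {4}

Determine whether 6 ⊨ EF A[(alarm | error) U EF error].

Sat(alarm | error) = {1, 3, 4, 5, 7, 8}
EF error: least fixpoint, start Z0 = {4}, add states with some successor in Z. Z1 = {2, 4, 5, 7}; Z2 = {0, 1, 2, 4, 5, 6, 7, 8}; fixed.
Sat(EF error) = {0, 1, 2, 4, 5, 6, 7, 8}
A[(alarm | error) U EF error]: least fixpoint, start Z0 = Sat(EF error) = {0, 1, 2, 4, 5, 6, 7, 8}, add states in Sat(alarm | error) with every successor in Z. Already a fixed point.
Sat(A[(alarm | error) U EF error]) = {0, 1, 2, 4, 5, 6, 7, 8}
EF A[(alarm | error) U EF error]: least fixpoint, start Z0 = {0, 1, 2, 4, 5, 6, 7, 8}, add states with some successor in Z. Already a fixed point.
Sat(EF A[(alarm | error) U EF error]) = {0, 1, 2, 4, 5, 6, 7, 8}
6 ∈ Sat(EF A[(alarm | error) U EF error]) = {0, 1, 2, 4, 5, 6, 7, 8}, so the formula holds at 6.

Yes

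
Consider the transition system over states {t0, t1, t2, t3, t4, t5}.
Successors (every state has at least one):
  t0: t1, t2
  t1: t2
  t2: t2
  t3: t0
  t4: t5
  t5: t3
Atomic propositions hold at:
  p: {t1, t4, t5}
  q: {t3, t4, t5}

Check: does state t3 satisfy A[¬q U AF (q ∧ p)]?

Sat(¬q) = {t0, t1, t2}
Sat(q ∧ p) = {t4, t5}
AF (q ∧ p): least fixpoint, start Z0 = {t4, t5}, add states with every successor in Z. Already a fixed point.
Sat(AF (q ∧ p)) = {t4, t5}
A[¬q U AF (q ∧ p)]: least fixpoint, start Z0 = Sat(AF (q ∧ p)) = {t4, t5}, add states in Sat(¬q) with every successor in Z. Already a fixed point.
Sat(A[¬q U AF (q ∧ p)]) = {t4, t5}
t3 ∉ Sat(A[¬q U AF (q ∧ p)]) = {t4, t5}, so the formula does not hold at t3.

No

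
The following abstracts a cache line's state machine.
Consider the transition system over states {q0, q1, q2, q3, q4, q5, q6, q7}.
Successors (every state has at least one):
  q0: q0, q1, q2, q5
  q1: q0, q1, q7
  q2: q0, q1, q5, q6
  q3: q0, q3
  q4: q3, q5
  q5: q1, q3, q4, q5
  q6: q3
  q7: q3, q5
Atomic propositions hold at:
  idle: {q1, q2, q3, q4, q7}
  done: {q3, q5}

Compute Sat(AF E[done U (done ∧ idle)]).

{q3, q4, q5, q6, q7}

Sat(done ∧ idle) = {q3}
E[done U (done ∧ idle)]: least fixpoint, start Z0 = Sat((done ∧ idle)) = {q3}, add states in Sat(done) with some successor in Z. Z1 = {q3, q5}; fixed.
Sat(E[done U (done ∧ idle)]) = {q3, q5}
AF E[done U (done ∧ idle)]: least fixpoint, start Z0 = {q3, q5}, add states with every successor in Z. Z1 = {q3, q4, q5, q6, q7}; fixed.
Sat(AF E[done U (done ∧ idle)]) = {q3, q4, q5, q6, q7}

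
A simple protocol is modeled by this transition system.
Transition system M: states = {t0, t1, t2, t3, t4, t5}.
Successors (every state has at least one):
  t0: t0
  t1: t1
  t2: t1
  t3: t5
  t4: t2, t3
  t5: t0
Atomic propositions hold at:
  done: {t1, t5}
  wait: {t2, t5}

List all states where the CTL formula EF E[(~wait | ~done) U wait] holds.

Sat(~wait) = {t0, t1, t3, t4}
Sat(~done) = {t0, t2, t3, t4}
Sat(~wait | ~done) = {t0, t1, t2, t3, t4}
E[(~wait | ~done) U wait]: least fixpoint, start Z0 = Sat(wait) = {t2, t5}, add states in Sat(~wait | ~done) with some successor in Z. Z1 = {t2, t3, t4, t5}; fixed.
Sat(E[(~wait | ~done) U wait]) = {t2, t3, t4, t5}
EF E[(~wait | ~done) U wait]: least fixpoint, start Z0 = {t2, t3, t4, t5}, add states with some successor in Z. Already a fixed point.
Sat(EF E[(~wait | ~done) U wait]) = {t2, t3, t4, t5}

{t2, t3, t4, t5}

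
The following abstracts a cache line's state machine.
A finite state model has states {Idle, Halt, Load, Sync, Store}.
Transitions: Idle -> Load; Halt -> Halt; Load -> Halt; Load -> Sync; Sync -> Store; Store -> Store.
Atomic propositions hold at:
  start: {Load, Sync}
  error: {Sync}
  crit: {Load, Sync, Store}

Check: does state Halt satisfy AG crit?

No

AG crit: greatest fixpoint, start Z0 = {Load, Sync, Store}, keep only states in Sat with every successor in Z. Z1 = {Sync, Store}; fixed.
Sat(AG crit) = {Sync, Store}
Halt ∉ Sat(AG crit) = {Sync, Store}, so the formula does not hold at Halt.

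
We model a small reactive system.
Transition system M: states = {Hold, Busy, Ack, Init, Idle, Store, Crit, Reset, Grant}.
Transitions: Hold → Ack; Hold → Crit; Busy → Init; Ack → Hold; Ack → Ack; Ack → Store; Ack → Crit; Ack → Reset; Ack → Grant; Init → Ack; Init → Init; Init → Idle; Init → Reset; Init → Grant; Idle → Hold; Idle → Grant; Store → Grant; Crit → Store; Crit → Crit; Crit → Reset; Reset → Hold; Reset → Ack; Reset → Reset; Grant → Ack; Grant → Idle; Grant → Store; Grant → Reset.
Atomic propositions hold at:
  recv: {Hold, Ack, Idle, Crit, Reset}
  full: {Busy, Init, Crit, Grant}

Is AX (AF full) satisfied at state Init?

No

AF full: least fixpoint, start Z0 = {Busy, Init, Crit, Grant}, add states with every successor in Z. Z1 = {Busy, Init, Store, Crit, Grant}; fixed.
Sat(AF full) = {Busy, Init, Store, Crit, Grant}
Sat(AX (AF full)) = {s : every successor in {Busy, Init, Store, Crit, Grant}} = {Busy, Store}
Init ∉ Sat(AX (AF full)) = {Busy, Store}, so the formula does not hold at Init.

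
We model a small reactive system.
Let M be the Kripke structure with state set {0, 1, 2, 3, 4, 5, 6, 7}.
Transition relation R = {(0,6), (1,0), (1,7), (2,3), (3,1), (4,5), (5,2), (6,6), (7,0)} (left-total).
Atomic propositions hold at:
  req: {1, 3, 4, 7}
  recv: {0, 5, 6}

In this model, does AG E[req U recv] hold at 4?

E[req U recv]: least fixpoint, start Z0 = Sat(recv) = {0, 5, 6}, add states in Sat(req) with some successor in Z. Z1 = {0, 1, 4, 5, 6, 7}; Z2 = {0, 1, 3, 4, 5, 6, 7}; fixed.
Sat(E[req U recv]) = {0, 1, 3, 4, 5, 6, 7}
AG E[req U recv]: greatest fixpoint, start Z0 = {0, 1, 3, 4, 5, 6, 7}, keep only states in Sat with every successor in Z. Z1 = {0, 1, 3, 4, 6, 7}; Z2 = {0, 1, 3, 6, 7}; fixed.
Sat(AG E[req U recv]) = {0, 1, 3, 6, 7}
4 ∉ Sat(AG E[req U recv]) = {0, 1, 3, 6, 7}, so the formula does not hold at 4.

No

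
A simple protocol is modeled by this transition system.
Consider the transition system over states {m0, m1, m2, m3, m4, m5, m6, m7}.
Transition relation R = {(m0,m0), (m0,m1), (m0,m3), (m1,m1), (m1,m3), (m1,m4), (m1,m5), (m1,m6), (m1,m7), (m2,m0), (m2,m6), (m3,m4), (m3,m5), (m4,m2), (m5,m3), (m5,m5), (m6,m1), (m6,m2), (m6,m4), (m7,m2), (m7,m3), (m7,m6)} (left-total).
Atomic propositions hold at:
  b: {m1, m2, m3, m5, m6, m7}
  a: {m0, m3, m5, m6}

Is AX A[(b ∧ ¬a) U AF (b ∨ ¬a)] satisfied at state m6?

Yes

Sat(¬a) = {m1, m2, m4, m7}
Sat(b ∧ ¬a) = {m1, m2, m7}
Sat(b ∨ ¬a) = {m1, m2, m3, m4, m5, m6, m7}
AF (b ∨ ¬a): least fixpoint, start Z0 = {m1, m2, m3, m4, m5, m6, m7}, add states with every successor in Z. Already a fixed point.
Sat(AF (b ∨ ¬a)) = {m1, m2, m3, m4, m5, m6, m7}
A[(b ∧ ¬a) U AF (b ∨ ¬a)]: least fixpoint, start Z0 = Sat(AF (b ∨ ¬a)) = {m1, m2, m3, m4, m5, m6, m7}, add states in Sat(b ∧ ¬a) with every successor in Z. Already a fixed point.
Sat(A[(b ∧ ¬a) U AF (b ∨ ¬a)]) = {m1, m2, m3, m4, m5, m6, m7}
Sat(AX A[(b ∧ ¬a) U AF (b ∨ ¬a)]) = {s : every successor in {m1, m2, m3, m4, m5, m6, m7}} = {m1, m3, m4, m5, m6, m7}
m6 ∈ Sat(AX A[(b ∧ ¬a) U AF (b ∨ ¬a)]) = {m1, m3, m4, m5, m6, m7}, so the formula holds at m6.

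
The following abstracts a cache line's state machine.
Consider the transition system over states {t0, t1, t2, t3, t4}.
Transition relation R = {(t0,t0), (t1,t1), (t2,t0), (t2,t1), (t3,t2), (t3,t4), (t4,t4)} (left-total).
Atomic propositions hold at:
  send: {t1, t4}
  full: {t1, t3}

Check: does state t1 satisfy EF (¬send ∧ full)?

No

Sat(¬send) = {t0, t2, t3}
Sat(¬send ∧ full) = {t3}
EF (¬send ∧ full): least fixpoint, start Z0 = {t3}, add states with some successor in Z. Already a fixed point.
Sat(EF (¬send ∧ full)) = {t3}
t1 ∉ Sat(EF (¬send ∧ full)) = {t3}, so the formula does not hold at t1.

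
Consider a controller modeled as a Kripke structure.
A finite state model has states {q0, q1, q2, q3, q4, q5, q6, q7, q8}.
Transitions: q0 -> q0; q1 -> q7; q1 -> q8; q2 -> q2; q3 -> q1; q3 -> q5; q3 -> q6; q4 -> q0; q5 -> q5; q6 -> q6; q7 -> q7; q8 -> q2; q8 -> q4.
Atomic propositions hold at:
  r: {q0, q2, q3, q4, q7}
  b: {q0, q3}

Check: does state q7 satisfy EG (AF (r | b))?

Yes

Sat(r | b) = {q0, q2, q3, q4, q7}
AF (r | b): least fixpoint, start Z0 = {q0, q2, q3, q4, q7}, add states with every successor in Z. Z1 = {q0, q2, q3, q4, q7, q8}; Z2 = {q0, q1, q2, q3, q4, q7, q8}; fixed.
Sat(AF (r | b)) = {q0, q1, q2, q3, q4, q7, q8}
EG (AF (r | b)): greatest fixpoint, start Z0 = {q0, q1, q2, q3, q4, q7, q8}, keep only states in Sat with some successor in Z. Already a fixed point.
Sat(EG (AF (r | b))) = {q0, q1, q2, q3, q4, q7, q8}
q7 ∈ Sat(EG (AF (r | b))) = {q0, q1, q2, q3, q4, q7, q8}, so the formula holds at q7.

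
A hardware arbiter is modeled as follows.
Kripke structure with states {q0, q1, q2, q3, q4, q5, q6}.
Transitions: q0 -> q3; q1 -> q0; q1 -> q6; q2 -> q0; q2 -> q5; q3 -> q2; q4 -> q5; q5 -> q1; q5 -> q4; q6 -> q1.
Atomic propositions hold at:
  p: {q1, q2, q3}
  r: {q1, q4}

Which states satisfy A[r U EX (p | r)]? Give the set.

Sat(p | r) = {q1, q2, q3, q4}
Sat(EX (p | r)) = {s : some successor in {q1, q2, q3, q4}} = {q0, q3, q5, q6}
A[r U EX (p | r)]: least fixpoint, start Z0 = Sat(EX (p | r)) = {q0, q3, q5, q6}, add states in Sat(r) with every successor in Z. Z1 = {q0, q1, q3, q4, q5, q6}; fixed.
Sat(A[r U EX (p | r)]) = {q0, q1, q3, q4, q5, q6}

{q0, q1, q3, q4, q5, q6}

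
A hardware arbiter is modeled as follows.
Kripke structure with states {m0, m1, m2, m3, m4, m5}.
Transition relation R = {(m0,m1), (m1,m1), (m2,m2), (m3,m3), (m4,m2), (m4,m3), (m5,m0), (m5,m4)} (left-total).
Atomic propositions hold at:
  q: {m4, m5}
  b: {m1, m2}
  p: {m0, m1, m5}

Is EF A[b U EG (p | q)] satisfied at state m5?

Sat(p | q) = {m0, m1, m4, m5}
EG (p | q): greatest fixpoint, start Z0 = {m0, m1, m4, m5}, keep only states in Sat with some successor in Z. Z1 = {m0, m1, m5}; fixed.
Sat(EG (p | q)) = {m0, m1, m5}
A[b U EG (p | q)]: least fixpoint, start Z0 = Sat(EG (p | q)) = {m0, m1, m5}, add states in Sat(b) with every successor in Z. Already a fixed point.
Sat(A[b U EG (p | q)]) = {m0, m1, m5}
EF A[b U EG (p | q)]: least fixpoint, start Z0 = {m0, m1, m5}, add states with some successor in Z. Already a fixed point.
Sat(EF A[b U EG (p | q)]) = {m0, m1, m5}
m5 ∈ Sat(EF A[b U EG (p | q)]) = {m0, m1, m5}, so the formula holds at m5.

Yes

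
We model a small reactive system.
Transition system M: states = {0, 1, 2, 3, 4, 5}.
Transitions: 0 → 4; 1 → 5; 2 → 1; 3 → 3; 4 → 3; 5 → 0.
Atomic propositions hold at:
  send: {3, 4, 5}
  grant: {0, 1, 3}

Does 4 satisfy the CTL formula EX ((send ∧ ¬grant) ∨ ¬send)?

No

Sat(¬grant) = {2, 4, 5}
Sat(send ∧ ¬grant) = {4, 5}
Sat(¬send) = {0, 1, 2}
Sat((send ∧ ¬grant) ∨ ¬send) = {0, 1, 2, 4, 5}
Sat(EX ((send ∧ ¬grant) ∨ ¬send)) = {s : some successor in {0, 1, 2, 4, 5}} = {0, 1, 2, 5}
4 ∉ Sat(EX ((send ∧ ¬grant) ∨ ¬send)) = {0, 1, 2, 5}, so the formula does not hold at 4.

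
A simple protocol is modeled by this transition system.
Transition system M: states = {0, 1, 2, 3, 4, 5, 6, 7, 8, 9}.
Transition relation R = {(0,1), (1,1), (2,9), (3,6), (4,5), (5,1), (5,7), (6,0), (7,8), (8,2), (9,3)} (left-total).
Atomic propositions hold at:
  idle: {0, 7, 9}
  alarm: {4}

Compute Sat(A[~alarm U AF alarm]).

Sat(~alarm) = {0, 1, 2, 3, 5, 6, 7, 8, 9}
AF alarm: least fixpoint, start Z0 = {4}, add states with every successor in Z. Already a fixed point.
Sat(AF alarm) = {4}
A[~alarm U AF alarm]: least fixpoint, start Z0 = Sat(AF alarm) = {4}, add states in Sat(~alarm) with every successor in Z. Already a fixed point.
Sat(A[~alarm U AF alarm]) = {4}

{4}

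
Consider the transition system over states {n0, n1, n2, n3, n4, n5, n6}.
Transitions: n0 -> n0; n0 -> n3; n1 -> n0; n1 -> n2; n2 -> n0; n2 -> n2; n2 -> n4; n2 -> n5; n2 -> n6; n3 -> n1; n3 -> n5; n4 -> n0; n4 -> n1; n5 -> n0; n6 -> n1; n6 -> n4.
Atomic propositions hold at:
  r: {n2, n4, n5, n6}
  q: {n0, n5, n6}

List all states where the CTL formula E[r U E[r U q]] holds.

E[r U q]: least fixpoint, start Z0 = Sat(q) = {n0, n5, n6}, add states in Sat(r) with some successor in Z. Z1 = {n0, n2, n4, n5, n6}; fixed.
Sat(E[r U q]) = {n0, n2, n4, n5, n6}
E[r U E[r U q]]: least fixpoint, start Z0 = Sat(E[r U q]) = {n0, n2, n4, n5, n6}, add states in Sat(r) with some successor in Z. Already a fixed point.
Sat(E[r U E[r U q]]) = {n0, n2, n4, n5, n6}

{n0, n2, n4, n5, n6}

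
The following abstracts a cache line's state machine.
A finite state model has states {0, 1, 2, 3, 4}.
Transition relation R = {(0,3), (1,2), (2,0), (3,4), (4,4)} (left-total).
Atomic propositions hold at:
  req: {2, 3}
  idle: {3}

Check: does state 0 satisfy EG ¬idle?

No

Sat(¬idle) = {0, 1, 2, 4}
EG ¬idle: greatest fixpoint, start Z0 = {0, 1, 2, 4}, keep only states in Sat with some successor in Z. Z1 = {1, 2, 4}; Z2 = {1, 4}; Z3 = {4}; fixed.
Sat(EG ¬idle) = {4}
0 ∉ Sat(EG ¬idle) = {4}, so the formula does not hold at 0.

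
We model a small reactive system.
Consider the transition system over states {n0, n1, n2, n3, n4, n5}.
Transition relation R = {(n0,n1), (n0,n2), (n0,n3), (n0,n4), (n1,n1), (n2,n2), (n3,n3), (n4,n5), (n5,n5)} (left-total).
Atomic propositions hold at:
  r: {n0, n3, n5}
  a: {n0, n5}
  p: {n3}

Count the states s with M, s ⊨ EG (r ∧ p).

1

Sat(r ∧ p) = {n3}
EG (r ∧ p): greatest fixpoint, start Z0 = {n3}, keep only states in Sat with some successor in Z. Already a fixed point.
Sat(EG (r ∧ p)) = {n3}
|Sat(EG (r ∧ p))| = |{n3}| = 1.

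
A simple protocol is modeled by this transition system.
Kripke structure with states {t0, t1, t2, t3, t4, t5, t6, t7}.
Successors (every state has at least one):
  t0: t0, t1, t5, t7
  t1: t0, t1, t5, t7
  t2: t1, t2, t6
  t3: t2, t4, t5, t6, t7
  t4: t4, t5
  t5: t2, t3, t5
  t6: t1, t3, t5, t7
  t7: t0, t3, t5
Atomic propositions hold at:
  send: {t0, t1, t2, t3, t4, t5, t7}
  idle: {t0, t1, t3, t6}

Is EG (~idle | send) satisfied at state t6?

Sat(~idle) = {t2, t4, t5, t7}
Sat(~idle | send) = {t0, t1, t2, t3, t4, t5, t7}
EG (~idle | send): greatest fixpoint, start Z0 = {t0, t1, t2, t3, t4, t5, t7}, keep only states in Sat with some successor in Z. Already a fixed point.
Sat(EG (~idle | send)) = {t0, t1, t2, t3, t4, t5, t7}
t6 ∉ Sat(EG (~idle | send)) = {t0, t1, t2, t3, t4, t5, t7}, so the formula does not hold at t6.

No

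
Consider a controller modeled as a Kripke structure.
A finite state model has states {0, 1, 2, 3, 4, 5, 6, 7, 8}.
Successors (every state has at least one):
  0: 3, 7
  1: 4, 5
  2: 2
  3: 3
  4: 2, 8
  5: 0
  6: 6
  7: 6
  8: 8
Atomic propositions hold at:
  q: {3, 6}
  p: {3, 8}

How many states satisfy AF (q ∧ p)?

1

Sat(q ∧ p) = {3}
AF (q ∧ p): least fixpoint, start Z0 = {3}, add states with every successor in Z. Already a fixed point.
Sat(AF (q ∧ p)) = {3}
|Sat(AF (q ∧ p))| = |{3}| = 1.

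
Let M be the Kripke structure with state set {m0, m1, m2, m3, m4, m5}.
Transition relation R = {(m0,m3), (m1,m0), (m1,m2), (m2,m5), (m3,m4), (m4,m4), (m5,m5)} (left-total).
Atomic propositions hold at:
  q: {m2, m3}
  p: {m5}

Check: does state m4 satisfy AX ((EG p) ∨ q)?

No

EG p: greatest fixpoint, start Z0 = {m5}, keep only states in Sat with some successor in Z. Already a fixed point.
Sat(EG p) = {m5}
Sat((EG p) ∨ q) = {m2, m3, m5}
Sat(AX ((EG p) ∨ q)) = {s : every successor in {m2, m3, m5}} = {m0, m2, m5}
m4 ∉ Sat(AX ((EG p) ∨ q)) = {m0, m2, m5}, so the formula does not hold at m4.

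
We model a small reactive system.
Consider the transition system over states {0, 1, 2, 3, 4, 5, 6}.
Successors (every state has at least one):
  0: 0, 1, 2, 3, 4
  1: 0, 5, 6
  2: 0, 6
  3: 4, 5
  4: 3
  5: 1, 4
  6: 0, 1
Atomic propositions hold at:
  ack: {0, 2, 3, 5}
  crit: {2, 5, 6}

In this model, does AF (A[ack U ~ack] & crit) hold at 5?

Yes

Sat(~ack) = {1, 4, 6}
A[ack U ~ack]: least fixpoint, start Z0 = Sat(~ack) = {1, 4, 6}, add states in Sat(ack) with every successor in Z. Z1 = {1, 4, 5, 6}; Z2 = {1, 3, 4, 5, 6}; fixed.
Sat(A[ack U ~ack]) = {1, 3, 4, 5, 6}
Sat(A[ack U ~ack] & crit) = {5, 6}
AF (A[ack U ~ack] & crit): least fixpoint, start Z0 = {5, 6}, add states with every successor in Z. Already a fixed point.
Sat(AF (A[ack U ~ack] & crit)) = {5, 6}
5 ∈ Sat(AF (A[ack U ~ack] & crit)) = {5, 6}, so the formula holds at 5.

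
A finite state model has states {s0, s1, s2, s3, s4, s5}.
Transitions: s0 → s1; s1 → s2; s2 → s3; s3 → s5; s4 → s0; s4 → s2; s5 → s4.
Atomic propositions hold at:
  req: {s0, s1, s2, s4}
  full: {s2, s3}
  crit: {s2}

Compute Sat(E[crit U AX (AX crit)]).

Sat(AX crit) = {s : every successor in {s2}} = {s1}
Sat(AX (AX crit)) = {s : every successor in {s1}} = {s0}
E[crit U AX (AX crit)]: least fixpoint, start Z0 = Sat(AX (AX crit)) = {s0}, add states in Sat(crit) with some successor in Z. Already a fixed point.
Sat(E[crit U AX (AX crit)]) = {s0}

{s0}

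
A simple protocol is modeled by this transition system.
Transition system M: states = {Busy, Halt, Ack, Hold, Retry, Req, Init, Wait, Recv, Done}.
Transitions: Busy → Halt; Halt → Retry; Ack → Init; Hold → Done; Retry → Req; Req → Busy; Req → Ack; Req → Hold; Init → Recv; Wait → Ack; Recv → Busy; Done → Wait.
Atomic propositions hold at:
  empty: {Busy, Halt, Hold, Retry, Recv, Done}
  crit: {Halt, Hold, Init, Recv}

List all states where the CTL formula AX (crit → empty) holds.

{Busy, Halt, Hold, Retry, Req, Init, Wait, Recv, Done}

Sat(crit → empty) = {Busy, Halt, Ack, Hold, Retry, Req, Wait, Recv, Done}
Sat(AX (crit → empty)) = {s : every successor in {Busy, Halt, Ack, Hold, Retry, Req, Wait, Recv, Done}} = {Busy, Halt, Hold, Retry, Req, Init, Wait, Recv, Done}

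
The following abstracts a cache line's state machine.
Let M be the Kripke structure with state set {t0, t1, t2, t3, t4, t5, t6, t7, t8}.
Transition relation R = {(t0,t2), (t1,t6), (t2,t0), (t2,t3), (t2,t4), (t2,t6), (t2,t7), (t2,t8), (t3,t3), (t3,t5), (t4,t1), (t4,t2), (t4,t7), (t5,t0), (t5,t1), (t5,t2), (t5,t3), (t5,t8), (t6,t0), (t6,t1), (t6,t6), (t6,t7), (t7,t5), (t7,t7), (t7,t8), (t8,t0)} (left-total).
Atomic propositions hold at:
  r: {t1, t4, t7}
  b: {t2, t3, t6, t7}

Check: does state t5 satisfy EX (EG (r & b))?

No

Sat(r & b) = {t7}
EG (r & b): greatest fixpoint, start Z0 = {t7}, keep only states in Sat with some successor in Z. Already a fixed point.
Sat(EG (r & b)) = {t7}
Sat(EX (EG (r & b))) = {s : some successor in {t7}} = {t2, t4, t6, t7}
t5 ∉ Sat(EX (EG (r & b))) = {t2, t4, t6, t7}, so the formula does not hold at t5.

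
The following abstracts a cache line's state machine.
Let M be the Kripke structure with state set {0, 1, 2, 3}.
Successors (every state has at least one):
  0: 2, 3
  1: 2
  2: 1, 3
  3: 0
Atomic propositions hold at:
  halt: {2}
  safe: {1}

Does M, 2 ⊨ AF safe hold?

AF safe: least fixpoint, start Z0 = {1}, add states with every successor in Z. Already a fixed point.
Sat(AF safe) = {1}
2 ∉ Sat(AF safe) = {1}, so the formula does not hold at 2.

No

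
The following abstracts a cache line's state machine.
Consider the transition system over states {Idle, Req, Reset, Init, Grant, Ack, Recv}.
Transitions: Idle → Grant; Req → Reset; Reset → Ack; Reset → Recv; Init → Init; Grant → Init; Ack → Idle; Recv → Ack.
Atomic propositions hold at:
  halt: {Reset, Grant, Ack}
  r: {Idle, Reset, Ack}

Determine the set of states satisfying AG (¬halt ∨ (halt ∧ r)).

Sat(¬halt) = {Idle, Req, Init, Recv}
Sat(halt ∧ r) = {Reset, Ack}
Sat(¬halt ∨ (halt ∧ r)) = {Idle, Req, Reset, Init, Ack, Recv}
AG (¬halt ∨ (halt ∧ r)): greatest fixpoint, start Z0 = {Idle, Req, Reset, Init, Ack, Recv}, keep only states in Sat with every successor in Z. Z1 = {Req, Reset, Init, Ack, Recv}; Z2 = {Req, Reset, Init, Recv}; Z3 = {Req, Init}; Z4 = {Init}; fixed.
Sat(AG (¬halt ∨ (halt ∧ r))) = {Init}

{Init}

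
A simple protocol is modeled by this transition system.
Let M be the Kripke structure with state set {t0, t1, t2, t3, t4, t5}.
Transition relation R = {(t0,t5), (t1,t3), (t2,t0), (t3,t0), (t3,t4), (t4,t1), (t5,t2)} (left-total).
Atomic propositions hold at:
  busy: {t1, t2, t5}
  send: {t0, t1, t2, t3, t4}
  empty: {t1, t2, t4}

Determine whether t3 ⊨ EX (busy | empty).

Sat(busy | empty) = {t1, t2, t4, t5}
Sat(EX (busy | empty)) = {s : some successor in {t1, t2, t4, t5}} = {t0, t3, t4, t5}
t3 ∈ Sat(EX (busy | empty)) = {t0, t3, t4, t5}, so the formula holds at t3.

Yes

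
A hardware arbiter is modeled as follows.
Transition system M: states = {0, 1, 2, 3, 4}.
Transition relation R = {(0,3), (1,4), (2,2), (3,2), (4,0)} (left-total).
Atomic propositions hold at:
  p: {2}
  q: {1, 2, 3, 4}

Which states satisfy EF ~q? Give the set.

Sat(~q) = {0}
EF ~q: least fixpoint, start Z0 = {0}, add states with some successor in Z. Z1 = {0, 4}; Z2 = {0, 1, 4}; fixed.
Sat(EF ~q) = {0, 1, 4}

{0, 1, 4}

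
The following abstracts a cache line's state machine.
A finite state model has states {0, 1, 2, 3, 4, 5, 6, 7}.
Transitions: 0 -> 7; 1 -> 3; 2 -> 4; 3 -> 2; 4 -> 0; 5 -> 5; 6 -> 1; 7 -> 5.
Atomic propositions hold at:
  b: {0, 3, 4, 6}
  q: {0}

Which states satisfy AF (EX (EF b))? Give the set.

EF b: least fixpoint, start Z0 = {0, 3, 4, 6}, add states with some successor in Z. Z1 = {0, 1, 2, 3, 4, 6}; fixed.
Sat(EF b) = {0, 1, 2, 3, 4, 6}
Sat(EX (EF b)) = {s : some successor in {0, 1, 2, 3, 4, 6}} = {1, 2, 3, 4, 6}
AF (EX (EF b)): least fixpoint, start Z0 = {1, 2, 3, 4, 6}, add states with every successor in Z. Already a fixed point.
Sat(AF (EX (EF b))) = {1, 2, 3, 4, 6}

{1, 2, 3, 4, 6}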